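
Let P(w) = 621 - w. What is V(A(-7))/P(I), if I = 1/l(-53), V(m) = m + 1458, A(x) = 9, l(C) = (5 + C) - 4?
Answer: 76284/32293 ≈ 2.3622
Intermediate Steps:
l(C) = 1 + C
V(m) = 1458 + m
I = -1/52 (I = 1/(1 - 53) = 1/(-52) = -1/52 ≈ -0.019231)
V(A(-7))/P(I) = (1458 + 9)/(621 - 1*(-1/52)) = 1467/(621 + 1/52) = 1467/(32293/52) = 1467*(52/32293) = 76284/32293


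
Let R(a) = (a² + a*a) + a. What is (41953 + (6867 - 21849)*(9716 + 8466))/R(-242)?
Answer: -272360771/116886 ≈ -2330.1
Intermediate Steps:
R(a) = a + 2*a² (R(a) = (a² + a²) + a = 2*a² + a = a + 2*a²)
(41953 + (6867 - 21849)*(9716 + 8466))/R(-242) = (41953 + (6867 - 21849)*(9716 + 8466))/((-242*(1 + 2*(-242)))) = (41953 - 14982*18182)/((-242*(1 - 484))) = (41953 - 272402724)/((-242*(-483))) = -272360771/116886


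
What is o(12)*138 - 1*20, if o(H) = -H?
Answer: -1676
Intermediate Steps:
o(12)*138 - 1*20 = -1*12*138 - 1*20 = -12*138 - 20 = -1656 - 20 = -1676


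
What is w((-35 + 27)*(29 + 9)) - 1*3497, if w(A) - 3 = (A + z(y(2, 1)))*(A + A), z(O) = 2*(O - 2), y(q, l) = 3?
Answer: 180122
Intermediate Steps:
z(O) = -4 + 2*O (z(O) = 2*(-2 + O) = -4 + 2*O)
w(A) = 3 + 2*A*(2 + A) (w(A) = 3 + (A + (-4 + 2*3))*(A + A) = 3 + (A + (-4 + 6))*(2*A) = 3 + (A + 2)*(2*A) = 3 + (2 + A)*(2*A) = 3 + 2*A*(2 + A))
w((-35 + 27)*(29 + 9)) - 1*3497 = (3 + 2*((-35 + 27)*(29 + 9))² + 4*((-35 + 27)*(29 + 9))) - 1*3497 = (3 + 2*(-8*38)² + 4*(-8*38)) - 3497 = (3 + 2*(-304)² + 4*(-304)) - 3497 = (3 + 2*92416 - 1216) - 3497 = (3 + 184832 - 1216) - 3497 = 183619 - 3497 = 180122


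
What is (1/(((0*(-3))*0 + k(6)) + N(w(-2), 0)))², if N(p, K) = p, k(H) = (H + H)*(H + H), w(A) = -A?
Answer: 1/21316 ≈ 4.6913e-5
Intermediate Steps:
k(H) = 4*H² (k(H) = (2*H)*(2*H) = 4*H²)
(1/(((0*(-3))*0 + k(6)) + N(w(-2), 0)))² = (1/(((0*(-3))*0 + 4*6²) - 1*(-2)))² = (1/((0*0 + 4*36) + 2))² = (1/((0 + 144) + 2))² = (1/(144 + 2))² = (1/146)² = 1/21316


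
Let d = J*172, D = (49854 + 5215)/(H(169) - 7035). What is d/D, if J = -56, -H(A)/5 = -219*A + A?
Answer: -243792800/7867 ≈ -30989.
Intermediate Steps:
H(A) = 1090*A (H(A) = -5*(-219*A + A) = -(-1090)*A = 1090*A)
D = 55069/177175 (D = (49854 + 5215)/(1090*169 - 7035) = 55069/(184210 - 7035) = 55069/177175 ≈ 0.31082)
d = -9632 (d = -56*172 = -9632)
d/D = -9632/55069/177175 = -9632*177175/55069 = -243792800/7867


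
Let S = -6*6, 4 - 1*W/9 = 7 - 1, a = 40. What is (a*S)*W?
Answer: 25920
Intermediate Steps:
W = -18 (W = 36 - 9*(7 - 1) = 36 - 9*6 = 36 - 54 = -18)
S = -36
(a*S)*W = (40*(-36))*(-18) = -1440*(-18) = 25920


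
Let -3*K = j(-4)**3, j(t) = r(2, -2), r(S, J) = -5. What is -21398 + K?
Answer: -64069/3 ≈ -21356.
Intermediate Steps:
j(t) = -5
K = 125/3 (K = -1/3*(-5)**3 = -1/3*(-125) = 125/3 ≈ 41.667)
-21398 + K = -21398 + 125/3 = -64069/3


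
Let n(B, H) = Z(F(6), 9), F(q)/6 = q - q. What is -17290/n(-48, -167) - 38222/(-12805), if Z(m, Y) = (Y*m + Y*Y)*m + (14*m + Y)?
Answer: -221054452/115245 ≈ -1918.1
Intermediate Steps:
F(q) = 0 (F(q) = 6*(q - q) = 6*0 = 0)
Z(m, Y) = Y + 14*m + m*(Y² + Y*m) (Z(m, Y) = (Y*m + Y²)*m + (Y + 14*m) = (Y² + Y*m)*m + (Y + 14*m) = m*(Y² + Y*m) + (Y + 14*m) = Y + 14*m + m*(Y² + Y*m))
n(B, H) = 9 (n(B, H) = 9 + 14*0 + 9*0² + 0*9² = 9 + 0 + 9*0 + 0*81 = 9 + 0 + 0 + 0 = 9)
-17290/n(-48, -167) - 38222/(-12805) = -17290/9 - 38222/(-12805) = -17290*⅑ - 38222*(-1/12805) = -17290/9 + 38222/12805 = -221054452/115245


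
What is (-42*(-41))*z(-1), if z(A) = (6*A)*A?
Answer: 10332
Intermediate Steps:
z(A) = 6*A²
(-42*(-41))*z(-1) = (-42*(-41))*(6*(-1)²) = 1722*(6*1) = 1722*6 = 10332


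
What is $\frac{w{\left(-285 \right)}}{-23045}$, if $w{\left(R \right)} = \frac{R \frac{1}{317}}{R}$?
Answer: $- \frac{1}{7305265} \approx -1.3689 \cdot 10^{-7}$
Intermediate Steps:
$w{\left(R \right)} = \frac{1}{317}$ ($w{\left(R \right)} = \frac{R \frac{1}{317}}{R} = \frac{\frac{1}{317} R}{R} = \frac{1}{317}$)
$\frac{w{\left(-285 \right)}}{-23045} = \frac{1}{317 \left(-23045\right)} = \frac{1}{317} \left(- \frac{1}{23045}\right) = - \frac{1}{7305265}$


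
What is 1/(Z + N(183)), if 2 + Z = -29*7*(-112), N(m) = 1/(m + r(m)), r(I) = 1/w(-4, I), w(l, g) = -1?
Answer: 182/4137589 ≈ 4.3987e-5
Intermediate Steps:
r(I) = -1 (r(I) = 1/(-1) = -1)
N(m) = 1/(-1 + m) (N(m) = 1/(m - 1) = 1/(-1 + m))
Z = 22734 (Z = -2 - 29*7*(-112) = -2 - 203*(-112) = -2 + 22736 = 22734)
1/(Z + N(183)) = 1/(22734 + 1/(-1 + 183)) = 1/(22734 + 1/182) = 1/(4137589/182) = 182/4137589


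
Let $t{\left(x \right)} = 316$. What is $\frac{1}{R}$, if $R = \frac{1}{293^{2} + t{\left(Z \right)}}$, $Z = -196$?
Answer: $86165$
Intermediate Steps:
$R = \frac{1}{86165}$ ($R = \frac{1}{293^{2} + 316} = \frac{1}{85849 + 316} = \frac{1}{86165} \approx 1.1606 \cdot 10^{-5}$)
$\frac{1}{R} = \frac{1}{\frac{1}{86165}} = 86165$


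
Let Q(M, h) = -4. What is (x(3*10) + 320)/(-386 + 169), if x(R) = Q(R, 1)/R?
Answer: -4798/3255 ≈ -1.4740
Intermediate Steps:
x(R) = -4/R
(x(3*10) + 320)/(-386 + 169) = (-4/(3*10) + 320)/(-386 + 169) = (-4/30 + 320)/(-217) = (-4*1/30 + 320)*(-1/217) = (-2/15 + 320)*(-1/217) = (4798/15)*(-1/217) = -4798/3255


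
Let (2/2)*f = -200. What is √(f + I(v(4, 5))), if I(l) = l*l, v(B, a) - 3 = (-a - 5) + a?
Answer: 14*I ≈ 14.0*I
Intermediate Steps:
v(B, a) = -2 (v(B, a) = 3 + ((-a - 5) + a) = 3 + ((-5 - a) + a) = 3 - 5 = -2)
I(l) = l²
f = -200
√(f + I(v(4, 5))) = √(-200 + (-2)²) = √(-200 + 4) = √(-196) = 14*I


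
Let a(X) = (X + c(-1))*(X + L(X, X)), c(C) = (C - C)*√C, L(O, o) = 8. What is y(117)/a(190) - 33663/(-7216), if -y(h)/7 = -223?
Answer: 29037869/6169680 ≈ 4.7065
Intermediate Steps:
y(h) = 1561 (y(h) = -7*(-223) = 1561)
c(C) = 0 (c(C) = 0*√C = 0)
a(X) = X*(8 + X) (a(X) = (X + 0)*(X + 8) = X*(8 + X))
y(117)/a(190) - 33663/(-7216) = 1561/((190*(8 + 190))) - 33663/(-7216) = 1561/((190*198)) - 33663*(-1/7216) = 1561/37620 + 33663/7216 = 29037869/6169680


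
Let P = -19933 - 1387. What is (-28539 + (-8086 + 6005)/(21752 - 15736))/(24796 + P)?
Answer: -171692705/20911616 ≈ -8.2104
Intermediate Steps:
P = -21320
(-28539 + (-8086 + 6005)/(21752 - 15736))/(24796 + P) = (-28539 + (-8086 + 6005)/(21752 - 15736))/(24796 - 21320) = (-28539 - 2081/6016)/3476 = (-28539 - 2081*1/6016)*(1/3476) = (-28539 - 2081/6016)*(1/3476) = -171692705/6016*1/3476 = -171692705/20911616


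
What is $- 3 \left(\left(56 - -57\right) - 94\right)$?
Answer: $-57$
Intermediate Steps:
$- 3 \left(\left(56 - -57\right) - 94\right) = - 3 \left(\left(56 + 57\right) - 94\right) = - 3 \left(113 - 94\right) = \left(-3\right) 19 = -57$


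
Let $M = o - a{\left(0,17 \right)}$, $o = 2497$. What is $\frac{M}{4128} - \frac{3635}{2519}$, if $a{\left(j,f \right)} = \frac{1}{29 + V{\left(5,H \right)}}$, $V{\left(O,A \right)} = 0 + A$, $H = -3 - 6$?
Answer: $- \frac{174309259}{207968640} \approx -0.83815$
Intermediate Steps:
$H = -9$ ($H = -3 - 6 = -9$)
$V{\left(O,A \right)} = A$
$a{\left(j,f \right)} = \frac{1}{20}$ ($a{\left(j,f \right)} = \frac{1}{29 - 9} = \frac{1}{20}$)
$M = \frac{49939}{20}$ ($M = 2497 - \frac{1}{20} = \frac{49939}{20} \approx 2496.9$)
$\frac{M}{4128} - \frac{3635}{2519} = \frac{49939}{20 \cdot 4128} - \frac{3635}{2519} = \frac{49939}{20} \cdot \frac{1}{4128} - \frac{3635}{2519} = \frac{49939}{82560} - \frac{3635}{2519} = - \frac{174309259}{207968640}$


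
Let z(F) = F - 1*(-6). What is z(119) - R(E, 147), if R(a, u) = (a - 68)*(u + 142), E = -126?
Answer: 56191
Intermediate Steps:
R(a, u) = (-68 + a)*(142 + u)
z(F) = 6 + F (z(F) = F + 6 = 6 + F)
z(119) - R(E, 147) = (6 + 119) - (-9656 - 68*147 + 142*(-126) - 126*147) = 125 - (-9656 - 9996 - 17892 - 18522) = 125 - 1*(-56066) = 125 + 56066 = 56191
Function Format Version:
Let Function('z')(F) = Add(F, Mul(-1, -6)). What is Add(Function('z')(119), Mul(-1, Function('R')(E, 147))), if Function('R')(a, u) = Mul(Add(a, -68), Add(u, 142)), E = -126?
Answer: 56191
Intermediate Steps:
Function('R')(a, u) = Mul(Add(-68, a), Add(142, u))
Function('z')(F) = Add(6, F) (Function('z')(F) = Add(F, 6) = Add(6, F))
Add(Function('z')(119), Mul(-1, Function('R')(E, 147))) = Add(Add(6, 119), Mul(-1, Add(-9656, Mul(-68, 147), Mul(142, -126), Mul(-126, 147)))) = Add(125, Mul(-1, Add(-9656, -9996, -17892, -18522))) = Add(125, Mul(-1, -56066)) = Add(125, 56066) = 56191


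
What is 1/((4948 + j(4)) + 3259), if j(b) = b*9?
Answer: 1/8243 ≈ 0.00012132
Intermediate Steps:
j(b) = 9*b
1/((4948 + j(4)) + 3259) = 1/((4948 + 9*4) + 3259) = 1/((4948 + 36) + 3259) = 1/(4984 + 3259) = 1/8243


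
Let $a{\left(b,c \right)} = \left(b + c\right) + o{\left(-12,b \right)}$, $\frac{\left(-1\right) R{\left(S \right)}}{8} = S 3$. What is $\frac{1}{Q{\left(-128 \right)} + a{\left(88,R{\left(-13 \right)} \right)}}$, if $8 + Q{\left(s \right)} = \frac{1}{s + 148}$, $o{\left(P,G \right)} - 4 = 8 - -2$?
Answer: $\frac{20}{8121} \approx 0.0024628$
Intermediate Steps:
$R{\left(S \right)} = - 24 S$ ($R{\left(S \right)} = - 8 S 3 = - 8 \cdot 3 S = - 24 S$)
$o{\left(P,G \right)} = 14$ ($o{\left(P,G \right)} = 4 + \left(8 - -2\right) = 4 + \left(8 + 2\right) = 4 + 10 = 14$)
$a{\left(b,c \right)} = 14 + b + c$ ($a{\left(b,c \right)} = \left(b + c\right) + 14 = 14 + b + c$)
$Q{\left(s \right)} = -8 + \frac{1}{148 + s}$ ($Q{\left(s \right)} = -8 + \frac{1}{s + 148} = -8 + \frac{1}{148 + s}$)
$\frac{1}{Q{\left(-128 \right)} + a{\left(88,R{\left(-13 \right)} \right)}} = \frac{1}{\frac{-1183 - -1024}{148 - 128} + \left(14 + 88 - -312\right)} = \frac{1}{\frac{-1183 + 1024}{20} + \left(14 + 88 + 312\right)} = \frac{1}{\frac{1}{20} \left(-159\right) + 414} = \frac{1}{- \frac{159}{20} + 414} = \frac{1}{\frac{8121}{20}} = \frac{20}{8121}$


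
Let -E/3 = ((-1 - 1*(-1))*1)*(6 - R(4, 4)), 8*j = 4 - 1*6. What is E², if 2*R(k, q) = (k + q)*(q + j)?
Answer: 0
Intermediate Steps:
j = -¼ (j = (4 - 1*6)/8 = (4 - 6)/8 = (⅛)*(-2) = -¼ ≈ -0.25000)
R(k, q) = (-¼ + q)*(k + q)/2 (R(k, q) = ((k + q)*(q - ¼))/2 = ((k + q)*(-¼ + q))/2 = ((-¼ + q)*(k + q))/2 = (-¼ + q)*(k + q)/2)
E = 0 (E = -3*(-1 - 1*(-1))*1*(6 - ((½)*4² - ⅛*4 - ⅛*4 + (½)*4*4)) = -3*(-1 + 1)*1*(6 - ((½)*16 - ½ - ½ + 8)) = -3*0*1*(6 - (8 - ½ - ½ + 8)) = -0*(6 - 1*15) = -0*(6 - 15) = -0*(-9) = -3*0 = 0)
E² = 0² = 0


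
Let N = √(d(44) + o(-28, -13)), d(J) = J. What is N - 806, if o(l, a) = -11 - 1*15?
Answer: -806 + 3*√2 ≈ -801.76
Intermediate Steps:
o(l, a) = -26 (o(l, a) = -11 - 15 = -26)
N = 3*√2 (N = √(44 - 26) = √18 = 3*√2 ≈ 4.2426)
N - 806 = 3*√2 - 806 = -806 + 3*√2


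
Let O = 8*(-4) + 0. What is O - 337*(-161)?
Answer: 54225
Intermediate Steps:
O = -32 (O = -32 + 0 = -32)
O - 337*(-161) = -32 - 337*(-161) = -32 + 54257 = 54225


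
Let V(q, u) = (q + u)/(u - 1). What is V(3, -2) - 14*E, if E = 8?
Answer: -337/3 ≈ -112.33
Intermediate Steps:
V(q, u) = (q + u)/(-1 + u)
V(3, -2) - 14*E = (3 - 2)/(-1 - 2) - 14*8 = 1/(-3) - 112 = -⅓*1 - 112 = -⅓ - 112 = -337/3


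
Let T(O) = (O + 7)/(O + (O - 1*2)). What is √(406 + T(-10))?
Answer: √196570/22 ≈ 20.153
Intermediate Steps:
T(O) = (7 + O)/(-2 + 2*O) (T(O) = (7 + O)/(O + (O - 2)) = (7 + O)/(O + (-2 + O)) = (7 + O)/(-2 + 2*O))
√(406 + T(-10)) = √(406 + (7 - 10)/(2*(-1 - 10))) = √(406 + (½)*(-3)/(-11)) = √(406 + (½)*(-1/11)*(-3)) = √(406 + 3/22) = √(8935/22) = √196570/22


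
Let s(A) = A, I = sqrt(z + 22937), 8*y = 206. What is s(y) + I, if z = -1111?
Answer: 103/4 + sqrt(21826) ≈ 173.49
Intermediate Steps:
y = 103/4 (y = (1/8)*206 = 103/4 ≈ 25.750)
I = sqrt(21826) (I = sqrt(-1111 + 22937) = sqrt(21826) ≈ 147.74)
s(y) + I = 103/4 + sqrt(21826)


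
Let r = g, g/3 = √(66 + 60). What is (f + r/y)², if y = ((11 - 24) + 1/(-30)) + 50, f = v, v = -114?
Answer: 15984554076/1229881 - 61560*√14/1109 ≈ 12789.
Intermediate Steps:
f = -114
y = 1109/30 (y = (-13 - 1/30) + 50 = -391/30 + 50 = 1109/30 ≈ 36.967)
g = 9*√14 (g = 3*√(66 + 60) = 3*√126 = 3*(3*√14) = 9*√14 ≈ 33.675)
r = 9*√14 ≈ 33.675
(f + r/y)² = (-114 + (9*√14)/(1109/30))² = (-114 + (9*√14)*(30/1109))² = (-114 + 270*√14/1109)²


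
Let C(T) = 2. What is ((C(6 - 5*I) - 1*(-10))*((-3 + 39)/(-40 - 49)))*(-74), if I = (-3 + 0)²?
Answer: 31968/89 ≈ 359.19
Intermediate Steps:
I = 9 (I = (-3)² = 9)
((C(6 - 5*I) - 1*(-10))*((-3 + 39)/(-40 - 49)))*(-74) = ((2 - 1*(-10))*((-3 + 39)/(-40 - 49)))*(-74) = ((2 + 10)*(36/(-89)))*(-74) = (12*(36*(-1/89)))*(-74) = (12*(-36/89))*(-74) = -432/89*(-74) = 31968/89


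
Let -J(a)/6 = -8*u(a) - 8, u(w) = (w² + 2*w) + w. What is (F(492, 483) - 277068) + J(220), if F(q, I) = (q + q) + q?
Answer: 2079336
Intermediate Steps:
u(w) = w² + 3*w
F(q, I) = 3*q (F(q, I) = 2*q + q = 3*q)
J(a) = 48 + 48*a*(3 + a) (J(a) = -6*(-8*a*(3 + a) - 8) = -6*(-8 - 8*a*(3 + a)) = 48 + 48*a*(3 + a))
(F(492, 483) - 277068) + J(220) = (3*492 - 277068) + (48 + 48*220*(3 + 220)) = (1476 - 277068) + (48 + 48*220*223) = -275592 + (48 + 2354880) = -275592 + 2354928 = 2079336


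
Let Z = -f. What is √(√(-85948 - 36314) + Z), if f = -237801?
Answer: √(237801 + I*√122262) ≈ 487.65 + 0.359*I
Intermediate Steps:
Z = 237801 (Z = -1*(-237801) = 237801)
√(√(-85948 - 36314) + Z) = √(√(-85948 - 36314) + 237801) = √(√(-122262) + 237801) = √(I*√122262 + 237801) = √(237801 + I*√122262)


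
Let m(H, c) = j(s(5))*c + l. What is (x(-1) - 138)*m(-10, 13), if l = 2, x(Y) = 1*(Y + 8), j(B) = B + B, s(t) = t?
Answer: -17292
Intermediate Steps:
j(B) = 2*B
x(Y) = 8 + Y (x(Y) = 1*(8 + Y) = 8 + Y)
m(H, c) = 2 + 10*c (m(H, c) = (2*5)*c + 2 = 10*c + 2 = 2 + 10*c)
(x(-1) - 138)*m(-10, 13) = ((8 - 1) - 138)*(2 + 10*13) = (7 - 138)*(2 + 130) = -131*132 = -17292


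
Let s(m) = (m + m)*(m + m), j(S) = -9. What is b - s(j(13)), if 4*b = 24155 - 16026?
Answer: 6833/4 ≈ 1708.3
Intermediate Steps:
b = 8129/4 (b = (24155 - 16026)/4 = (¼)*8129 = 8129/4 ≈ 2032.3)
s(m) = 4*m² (s(m) = (2*m)*(2*m) = 4*m²)
b - s(j(13)) = 8129/4 - 4*(-9)² = 8129/4 - 4*81 = 8129/4 - 1*324 = 8129/4 - 324 = 6833/4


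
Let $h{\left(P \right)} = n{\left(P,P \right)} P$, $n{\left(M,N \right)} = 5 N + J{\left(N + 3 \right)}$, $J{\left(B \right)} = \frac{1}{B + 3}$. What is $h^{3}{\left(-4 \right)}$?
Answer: $474552$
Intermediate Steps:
$J{\left(B \right)} = \frac{1}{3 + B}$
$n{\left(M,N \right)} = \frac{1}{6 + N} + 5 N$ ($n{\left(M,N \right)} = 5 N + \frac{1}{3 + \left(N + 3\right)} = 5 N + \frac{1}{3 + \left(3 + N\right)} = 5 N + \frac{1}{6 + N} = \frac{1}{6 + N} + 5 N$)
$h{\left(P \right)} = \frac{P \left(1 + 5 P \left(6 + P\right)\right)}{6 + P}$ ($h{\left(P \right)} = \frac{1 + 5 P \left(6 + P\right)}{6 + P} P = \frac{P \left(1 + 5 P \left(6 + P\right)\right)}{6 + P}$)
$h^{3}{\left(-4 \right)} = \left(- \frac{4 \left(1 + 5 \left(-4\right) \left(6 - 4\right)\right)}{6 - 4}\right)^{3} = \left(- \frac{4 \left(1 + 5 \left(-4\right) 2\right)}{2}\right)^{3} = \left(\left(-4\right) \frac{1}{2} \left(1 - 40\right)\right)^{3} = \left(\left(-4\right) \frac{1}{2} \left(-39\right)\right)^{3} = 78^{3} = 474552$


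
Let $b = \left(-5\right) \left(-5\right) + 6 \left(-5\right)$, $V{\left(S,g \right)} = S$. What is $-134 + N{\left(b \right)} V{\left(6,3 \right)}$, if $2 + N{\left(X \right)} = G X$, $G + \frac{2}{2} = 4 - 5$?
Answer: $-86$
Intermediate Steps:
$G = -2$ ($G = -1 + \left(4 - 5\right) = -1 - 1 = -2$)
$b = -5$ ($b = 25 - 30 = -5$)
$N{\left(X \right)} = -2 - 2 X$
$-134 + N{\left(b \right)} V{\left(6,3 \right)} = -134 + \left(-2 - -10\right) 6 = -134 + \left(-2 + 10\right) 6 = -134 + 8 \cdot 6 = -134 + 48 = -86$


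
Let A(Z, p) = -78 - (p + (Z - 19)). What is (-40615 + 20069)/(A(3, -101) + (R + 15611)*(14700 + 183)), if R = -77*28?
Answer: -10273/100125402 ≈ -0.00010260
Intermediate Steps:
R = -2156
A(Z, p) = -59 - Z - p (A(Z, p) = -78 - (p + (-19 + Z)) = -78 - (-19 + Z + p) = -78 + (19 - Z - p) = -59 - Z - p)
(-40615 + 20069)/(A(3, -101) + (R + 15611)*(14700 + 183)) = (-40615 + 20069)/((-59 - 1*3 - 1*(-101)) + (-2156 + 15611)*(14700 + 183)) = -20546/((-59 - 3 + 101) + 13455*14883) = -20546/(39 + 200250765) = -20546/200250804 = -20546*1/200250804 = -10273/100125402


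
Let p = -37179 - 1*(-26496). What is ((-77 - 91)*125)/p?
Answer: 7000/3561 ≈ 1.9657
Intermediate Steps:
p = -10683 (p = -37179 + 26496 = -10683)
((-77 - 91)*125)/p = ((-77 - 91)*125)/(-10683) = -168*125*(-1/10683) = -21000*(-1/10683) = 7000/3561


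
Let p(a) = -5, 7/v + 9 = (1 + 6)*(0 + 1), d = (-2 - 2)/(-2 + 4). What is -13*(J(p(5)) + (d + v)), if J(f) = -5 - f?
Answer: 143/2 ≈ 71.500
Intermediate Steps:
d = -2 (d = -4/2 = -4*1/2 = -2)
v = -7/2 (v = 7/(-9 + (1 + 6)*(0 + 1)) = 7/(-9 + 7*1) = 7/(-9 + 7) = 7/(-2) = 7*(-1/2) = -7/2 ≈ -3.5000)
-13*(J(p(5)) + (d + v)) = -13*((-5 - 1*(-5)) + (-2 - 7/2)) = -13*((-5 + 5) - 11/2) = -13*(0 - 11/2) = -13*(-11/2) = 143/2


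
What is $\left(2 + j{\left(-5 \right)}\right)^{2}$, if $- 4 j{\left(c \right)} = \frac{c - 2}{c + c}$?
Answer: $\frac{5329}{1600} \approx 3.3306$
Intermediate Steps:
$j{\left(c \right)} = - \frac{-2 + c}{8 c}$ ($j{\left(c \right)} = - \frac{\left(c - 2\right) \frac{1}{c + c}}{4} = - \frac{\left(-2 + c\right) \frac{1}{2 c}}{4} = - \frac{\frac{1}{2} \frac{1}{c} \left(-2 + c\right)}{4} = - \frac{-2 + c}{8 c}$)
$\left(2 + j{\left(-5 \right)}\right)^{2} = \left(2 + \frac{2 - -5}{8 \left(-5\right)}\right)^{2} = \left(2 + \frac{1}{8} \left(- \frac{1}{5}\right) \left(2 + 5\right)\right)^{2} = \left(2 + \frac{1}{8} \left(- \frac{1}{5}\right) 7\right)^{2} = \left(2 - \frac{7}{40}\right)^{2} = \left(\frac{73}{40}\right)^{2} = \frac{5329}{1600}$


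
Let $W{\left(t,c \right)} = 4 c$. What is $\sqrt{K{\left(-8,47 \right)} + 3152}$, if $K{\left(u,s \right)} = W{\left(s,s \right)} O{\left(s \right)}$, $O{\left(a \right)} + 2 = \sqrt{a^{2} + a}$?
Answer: $2 \sqrt{694 + 188 \sqrt{141}} \approx 108.19$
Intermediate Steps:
$O{\left(a \right)} = -2 + \sqrt{a + a^{2}}$ ($O{\left(a \right)} = -2 + \sqrt{a^{2} + a} = -2 + \sqrt{a + a^{2}}$)
$K{\left(u,s \right)} = 4 s \left(-2 + \sqrt{s \left(1 + s\right)}\right)$
$\sqrt{K{\left(-8,47 \right)} + 3152} = \sqrt{4 \cdot 47 \left(-2 + \sqrt{47 \left(1 + 47\right)}\right) + 3152} = \sqrt{4 \cdot 47 \left(-2 + \sqrt{47 \cdot 48}\right) + 3152} = \sqrt{4 \cdot 47 \left(-2 + \sqrt{2256}\right) + 3152} = \sqrt{4 \cdot 47 \left(-2 + 4 \sqrt{141}\right) + 3152} = \sqrt{\left(-376 + 752 \sqrt{141}\right) + 3152} = \sqrt{2776 + 752 \sqrt{141}}$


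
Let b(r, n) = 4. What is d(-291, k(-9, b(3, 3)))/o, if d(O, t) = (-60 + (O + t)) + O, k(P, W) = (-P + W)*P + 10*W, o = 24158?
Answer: -719/24158 ≈ -0.029762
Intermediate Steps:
k(P, W) = 10*W + P*(W - P) (k(P, W) = (W - P)*P + 10*W = P*(W - P) + 10*W = 10*W + P*(W - P))
d(O, t) = -60 + t + 2*O (d(O, t) = (-60 + O + t) + O = -60 + t + 2*O)
d(-291, k(-9, b(3, 3)))/o = (-60 + (-1*(-9)² + 10*4 - 9*4) + 2*(-291))/24158 = (-60 + (-1*81 + 40 - 36) - 582)*(1/24158) = (-60 + (-81 + 40 - 36) - 582)*(1/24158) = (-60 - 77 - 582)*(1/24158) = -719*1/24158 = -719/24158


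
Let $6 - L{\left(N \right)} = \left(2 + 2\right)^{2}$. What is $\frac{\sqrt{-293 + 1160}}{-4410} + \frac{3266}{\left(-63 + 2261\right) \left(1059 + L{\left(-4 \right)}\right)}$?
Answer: $\frac{1633}{1152851} - \frac{17 \sqrt{3}}{4410} \approx -0.0052603$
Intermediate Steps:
$L{\left(N \right)} = -10$ ($L{\left(N \right)} = 6 - \left(2 + 2\right)^{2} = 6 - 4^{2} = 6 - 16 = -10$)
$\frac{\sqrt{-293 + 1160}}{-4410} + \frac{3266}{\left(-63 + 2261\right) \left(1059 + L{\left(-4 \right)}\right)} = \frac{\sqrt{-293 + 1160}}{-4410} + \frac{3266}{\left(-63 + 2261\right) \left(1059 - 10\right)} = \sqrt{867} \left(- \frac{1}{4410}\right) + \frac{3266}{2198 \cdot 1049} = 17 \sqrt{3} \left(- \frac{1}{4410}\right) + \frac{3266}{2305702} = - \frac{17 \sqrt{3}}{4410} + 3266 \cdot \frac{1}{2305702} = - \frac{17 \sqrt{3}}{4410} + \frac{1633}{1152851} = \frac{1633}{1152851} - \frac{17 \sqrt{3}}{4410}$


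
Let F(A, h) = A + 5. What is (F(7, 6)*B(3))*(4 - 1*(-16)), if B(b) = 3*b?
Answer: 2160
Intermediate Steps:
F(A, h) = 5 + A
(F(7, 6)*B(3))*(4 - 1*(-16)) = ((5 + 7)*(3*3))*(4 - 1*(-16)) = (12*9)*(4 + 16) = 108*20 = 2160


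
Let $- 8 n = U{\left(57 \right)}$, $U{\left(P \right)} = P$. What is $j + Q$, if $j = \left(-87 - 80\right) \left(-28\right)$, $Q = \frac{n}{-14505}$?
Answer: $\frac{180867699}{38680} \approx 4676.0$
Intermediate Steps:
$n = - \frac{57}{8}$ ($n = \left(- \frac{1}{8}\right) 57 = - \frac{57}{8} \approx -7.125$)
$Q = \frac{19}{38680}$ ($Q = - \frac{57}{8 \left(-14505\right)} = \left(- \frac{57}{8}\right) \left(- \frac{1}{14505}\right) = \frac{19}{38680} \approx 0.00049121$)
$j = 4676$ ($j = \left(-167\right) \left(-28\right) = 4676$)
$j + Q = 4676 + \frac{19}{38680} = \frac{180867699}{38680}$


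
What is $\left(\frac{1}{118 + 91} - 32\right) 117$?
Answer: $- \frac{782379}{209} \approx -3743.4$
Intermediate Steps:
$\left(\frac{1}{118 + 91} - 32\right) 117 = \left(\frac{1}{209} - 32\right) 117 = \left(- \frac{6687}{209}\right) 117 = - \frac{782379}{209}$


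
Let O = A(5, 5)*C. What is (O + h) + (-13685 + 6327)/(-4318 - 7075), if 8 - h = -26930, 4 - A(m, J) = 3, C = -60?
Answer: 306228412/11393 ≈ 26879.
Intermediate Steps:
A(m, J) = 1 (A(m, J) = 4 - 1*3 = 4 - 3 = 1)
h = 26938 (h = 8 - 1*(-26930) = 8 + 26930 = 26938)
O = -60 (O = 1*(-60) = -60)
(O + h) + (-13685 + 6327)/(-4318 - 7075) = (-60 + 26938) + (-13685 + 6327)/(-4318 - 7075) = 26878 - 7358/(-11393) = 26878 - 7358*(-1/11393) = 26878 + 7358/11393 = 306228412/11393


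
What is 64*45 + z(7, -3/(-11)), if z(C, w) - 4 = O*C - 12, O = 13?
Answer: 2963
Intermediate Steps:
z(C, w) = -8 + 13*C (z(C, w) = 4 + (13*C - 12) = 4 + (-12 + 13*C) = -8 + 13*C)
64*45 + z(7, -3/(-11)) = 64*45 + (-8 + 13*7) = 2880 + (-8 + 91) = 2880 + 83 = 2963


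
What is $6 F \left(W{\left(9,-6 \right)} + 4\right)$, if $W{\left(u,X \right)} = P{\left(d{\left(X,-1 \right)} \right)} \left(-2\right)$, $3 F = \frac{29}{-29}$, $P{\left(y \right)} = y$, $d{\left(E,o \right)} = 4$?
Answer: $8$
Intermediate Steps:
$F = - \frac{1}{3}$ ($F = \frac{29 \frac{1}{-29}}{3} = \frac{29 \left(- \frac{1}{29}\right)}{3} = \frac{1}{3} \left(-1\right) = - \frac{1}{3} \approx -0.33333$)
$W{\left(u,X \right)} = -8$ ($W{\left(u,X \right)} = 4 \left(-2\right) = -8$)
$6 F \left(W{\left(9,-6 \right)} + 4\right) = 6 \left(- \frac{1}{3}\right) \left(-8 + 4\right) = \left(-2\right) \left(-4\right) = 8$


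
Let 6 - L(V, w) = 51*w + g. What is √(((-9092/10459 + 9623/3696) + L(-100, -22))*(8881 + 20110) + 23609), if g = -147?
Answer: √3459114380509013828679/9664116 ≈ 6085.8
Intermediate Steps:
L(V, w) = 153 - 51*w (L(V, w) = 6 - (51*w - 147) = 6 - (-147 + 51*w) = 6 + (147 - 51*w) = 153 - 51*w)
√(((-9092/10459 + 9623/3696) + L(-100, -22))*(8881 + 20110) + 23609) = √(((-9092/10459 + 9623/3696) + (153 - 51*(-22)))*(8881 + 20110) + 23609) = √(((-9092*1/10459 + 9623*(1/3696)) + (153 + 1122))*28991 + 23609) = √(((-9092/10459 + 9623/3696) + 1275)*28991 + 23609) = √((67042925/38656464 + 1275)*28991 + 23609) = √((49354034525/38656464)*28991 + 23609) = √(1430822814914275/38656464 + 23609) = √(1431735455372851/38656464) = √3459114380509013828679/9664116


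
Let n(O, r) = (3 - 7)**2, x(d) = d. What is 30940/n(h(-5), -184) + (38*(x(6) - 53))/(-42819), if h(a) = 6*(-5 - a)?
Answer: 331212109/171276 ≈ 1933.8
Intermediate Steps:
h(a) = -30 - 6*a
n(O, r) = 16 (n(O, r) = (-4)**2 = 16)
30940/n(h(-5), -184) + (38*(x(6) - 53))/(-42819) = 30940/16 + (38*(6 - 53))/(-42819) = 30940*(1/16) + (38*(-47))*(-1/42819) = 7735/4 - 1786*(-1/42819) = 7735/4 + 1786/42819 = 331212109/171276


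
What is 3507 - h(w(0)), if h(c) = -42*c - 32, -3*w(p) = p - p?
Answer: 3539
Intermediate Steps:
w(p) = 0 (w(p) = -(p - p)/3 = -⅓*0 = 0)
h(c) = -32 - 42*c
3507 - h(w(0)) = 3507 - (-32 - 42*0) = 3507 - (-32 + 0) = 3507 - 1*(-32) = 3507 + 32 = 3539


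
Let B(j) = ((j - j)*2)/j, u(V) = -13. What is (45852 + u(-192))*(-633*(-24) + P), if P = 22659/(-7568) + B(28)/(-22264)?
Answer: 5269211248083/7568 ≈ 6.9625e+8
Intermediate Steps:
B(j) = 0 (B(j) = (0*2)/j = 0/j = 0)
P = -22659/7568 (P = 22659/(-7568) + 0/(-22264) = 22659*(-1/7568) + 0*(-1/22264) = -22659/7568 + 0 = -22659/7568 ≈ -2.9941)
(45852 + u(-192))*(-633*(-24) + P) = (45852 - 13)*(-633*(-24) - 22659/7568) = 45839*(15192 - 22659/7568) = 45839*(114950397/7568) = 5269211248083/7568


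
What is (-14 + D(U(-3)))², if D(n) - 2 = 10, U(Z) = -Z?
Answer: 4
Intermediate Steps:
D(n) = 12 (D(n) = 2 + 10 = 12)
(-14 + D(U(-3)))² = (-14 + 12)² = (-2)² = 4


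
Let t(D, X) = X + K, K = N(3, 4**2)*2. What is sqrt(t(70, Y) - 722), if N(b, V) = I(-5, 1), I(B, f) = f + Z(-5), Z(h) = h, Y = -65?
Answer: I*sqrt(795) ≈ 28.196*I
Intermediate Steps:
I(B, f) = -5 + f (I(B, f) = f - 5 = -5 + f)
N(b, V) = -4 (N(b, V) = -5 + 1 = -4)
K = -8 (K = -4*2 = -8)
t(D, X) = -8 + X (t(D, X) = X - 8 = -8 + X)
sqrt(t(70, Y) - 722) = sqrt((-8 - 65) - 722) = sqrt(-73 - 722) = sqrt(-795) = I*sqrt(795)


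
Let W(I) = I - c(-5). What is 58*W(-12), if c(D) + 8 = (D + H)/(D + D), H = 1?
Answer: -1276/5 ≈ -255.20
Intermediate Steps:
c(D) = -8 + (1 + D)/(2*D) (c(D) = -8 + (D + 1)/(D + D) = -8 + (1 + D)/((2*D)) = -8 + (1 + D)*(1/(2*D)) = -8 + (1 + D)/(2*D))
W(I) = 38/5 + I (W(I) = I - (1 - 15*(-5))/(2*(-5)) = I - (-1)*(1 + 75)/(2*5) = I - (-1)*76/(2*5) = I - 1*(-38/5) = I + 38/5 = 38/5 + I)
58*W(-12) = 58*(38/5 - 12) = 58*(-22/5) = -1276/5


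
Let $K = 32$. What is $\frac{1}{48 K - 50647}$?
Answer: $- \frac{1}{49111} \approx -2.0362 \cdot 10^{-5}$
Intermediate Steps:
$\frac{1}{48 K - 50647} = \frac{1}{48 \cdot 32 - 50647} = \frac{1}{1536 - 50647} = \frac{1}{-49111} = - \frac{1}{49111}$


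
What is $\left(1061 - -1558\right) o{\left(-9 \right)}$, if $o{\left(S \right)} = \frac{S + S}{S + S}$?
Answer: $2619$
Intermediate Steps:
$o{\left(S \right)} = 1$ ($o{\left(S \right)} = \frac{2 S}{2 S} = 2 S \frac{1}{2 S} = 1$)
$\left(1061 - -1558\right) o{\left(-9 \right)} = \left(1061 - -1558\right) 1 = \left(1061 + 1558\right) 1 = 2619 \cdot 1 = 2619$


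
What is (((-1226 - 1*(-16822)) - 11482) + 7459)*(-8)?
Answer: -92584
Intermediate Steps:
(((-1226 - 1*(-16822)) - 11482) + 7459)*(-8) = (((-1226 + 16822) - 11482) + 7459)*(-8) = ((15596 - 11482) + 7459)*(-8) = (4114 + 7459)*(-8) = 11573*(-8) = -92584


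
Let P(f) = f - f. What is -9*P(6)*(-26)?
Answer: 0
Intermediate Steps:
P(f) = 0
-9*P(6)*(-26) = -9*0*(-26) = 0*(-26) = 0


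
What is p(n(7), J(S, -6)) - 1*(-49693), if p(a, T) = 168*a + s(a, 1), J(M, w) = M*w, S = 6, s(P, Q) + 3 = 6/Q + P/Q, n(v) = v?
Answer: 50879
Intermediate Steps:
s(P, Q) = -3 + 6/Q + P/Q (s(P, Q) = -3 + (6/Q + P/Q) = -3 + 6/Q + P/Q)
p(a, T) = 3 + 169*a (p(a, T) = 168*a + (6 + a - 3*1)/1 = 168*a + 1*(6 + a - 3) = 168*a + 1*(3 + a) = 168*a + (3 + a) = 3 + 169*a)
p(n(7), J(S, -6)) - 1*(-49693) = (3 + 169*7) - 1*(-49693) = (3 + 1183) + 49693 = 1186 + 49693 = 50879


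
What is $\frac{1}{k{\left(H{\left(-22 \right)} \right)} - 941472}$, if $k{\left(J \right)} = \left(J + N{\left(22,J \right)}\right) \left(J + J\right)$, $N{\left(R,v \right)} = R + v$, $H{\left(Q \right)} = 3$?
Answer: $- \frac{1}{941304} \approx -1.0624 \cdot 10^{-6}$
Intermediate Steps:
$k{\left(J \right)} = 2 J \left(22 + 2 J\right)$ ($k{\left(J \right)} = \left(J + \left(22 + J\right)\right) \left(J + J\right) = \left(22 + 2 J\right) 2 J = 2 J \left(22 + 2 J\right)$)
$\frac{1}{k{\left(H{\left(-22 \right)} \right)} - 941472} = \frac{1}{4 \cdot 3 \left(11 + 3\right) - 941472} = \frac{1}{4 \cdot 3 \cdot 14 - 941472} = \frac{1}{168 - 941472} = \frac{1}{-941304} = - \frac{1}{941304}$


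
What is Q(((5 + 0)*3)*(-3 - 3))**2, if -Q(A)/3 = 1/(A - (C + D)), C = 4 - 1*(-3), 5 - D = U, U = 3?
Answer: 1/1089 ≈ 0.00091827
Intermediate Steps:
D = 2 (D = 5 - 1*3 = 5 - 3 = 2)
C = 7 (C = 4 + 3 = 7)
Q(A) = -3/(-9 + A) (Q(A) = -3/(A - (7 + 2)) = -3/(A - 9) = -3/(-9 + A))
Q(((5 + 0)*3)*(-3 - 3))**2 = (-3/(-9 + ((5 + 0)*3)*(-3 - 3)))**2 = (-3/(-9 + (5*3)*(-6)))**2 = (-3/(-9 + 15*(-6)))**2 = (-3/(-9 - 90))**2 = (-3/(-99))**2 = (-3*(-1/99))**2 = (1/33)**2 = 1/1089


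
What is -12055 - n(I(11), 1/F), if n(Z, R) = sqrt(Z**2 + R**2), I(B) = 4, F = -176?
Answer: -12055 - sqrt(495617)/176 ≈ -12059.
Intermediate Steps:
n(Z, R) = sqrt(R**2 + Z**2)
-12055 - n(I(11), 1/F) = -12055 - sqrt((1/(-176))**2 + 4**2) = -12055 - sqrt((-1/176)**2 + 16) = -12055 - sqrt(1/30976 + 16) = -12055 - sqrt(495617/30976) = -12055 - sqrt(495617)/176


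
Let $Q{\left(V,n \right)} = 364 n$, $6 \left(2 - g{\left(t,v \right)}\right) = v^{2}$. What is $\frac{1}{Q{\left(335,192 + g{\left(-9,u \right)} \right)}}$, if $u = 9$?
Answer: $\frac{1}{65702} \approx 1.522 \cdot 10^{-5}$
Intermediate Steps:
$g{\left(t,v \right)} = 2 - \frac{v^{2}}{6}$
$\frac{1}{Q{\left(335,192 + g{\left(-9,u \right)} \right)}} = \frac{1}{364 \left(192 + \left(2 - \frac{9^{2}}{6}\right)\right)} = \frac{1}{364 \left(192 + \left(2 - \frac{27}{2}\right)\right)} = \frac{1}{364 \left(192 - \frac{23}{2}\right)} = \frac{1}{364 \cdot \frac{361}{2}} = \frac{1}{65702}$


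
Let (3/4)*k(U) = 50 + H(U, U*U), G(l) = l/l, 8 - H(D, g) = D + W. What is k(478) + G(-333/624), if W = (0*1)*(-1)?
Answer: -559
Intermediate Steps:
W = 0 (W = 0*(-1) = 0)
H(D, g) = 8 - D (H(D, g) = 8 - (D + 0) = 8 - D)
G(l) = 1
k(U) = 232/3 - 4*U/3 (k(U) = 4*(50 + (8 - U))/3 = 4*(58 - U)/3 = 232/3 - 4*U/3)
k(478) + G(-333/624) = (232/3 - 4/3*478) + 1 = (232/3 - 1912/3) + 1 = -560 + 1 = -559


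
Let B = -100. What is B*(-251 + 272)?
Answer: -2100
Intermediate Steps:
B*(-251 + 272) = -100*(-251 + 272) = -100*21 = -2100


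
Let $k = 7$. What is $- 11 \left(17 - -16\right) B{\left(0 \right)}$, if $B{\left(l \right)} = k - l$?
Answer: $-2541$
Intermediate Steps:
$B{\left(l \right)} = 7 - l$
$- 11 \left(17 - -16\right) B{\left(0 \right)} = - 11 \left(17 - -16\right) \left(7 - 0\right) = - 11 \left(17 + 16\right) \left(7 + 0\right) = \left(-11\right) 33 \cdot 7 = \left(-363\right) 7 = -2541$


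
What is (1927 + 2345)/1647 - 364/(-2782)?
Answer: 160054/58743 ≈ 2.7246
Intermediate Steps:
(1927 + 2345)/1647 - 364/(-2782) = 4272*(1/1647) - 364*(-1/2782) = 1424/549 + 14/107 = 160054/58743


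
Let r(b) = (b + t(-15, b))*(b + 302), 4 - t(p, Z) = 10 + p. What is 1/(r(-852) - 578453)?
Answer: -1/114803 ≈ -8.7106e-6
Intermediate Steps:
t(p, Z) = -6 - p (t(p, Z) = 4 - (10 + p) = 4 + (-10 - p) = -6 - p)
r(b) = (9 + b)*(302 + b) (r(b) = (b + (-6 - 1*(-15)))*(b + 302) = (b + (-6 + 15))*(302 + b) = (b + 9)*(302 + b) = (9 + b)*(302 + b))
1/(r(-852) - 578453) = 1/((2718 + (-852)² + 311*(-852)) - 578453) = 1/((2718 + 725904 - 264972) - 578453) = 1/(463650 - 578453) = 1/(-114803) = -1/114803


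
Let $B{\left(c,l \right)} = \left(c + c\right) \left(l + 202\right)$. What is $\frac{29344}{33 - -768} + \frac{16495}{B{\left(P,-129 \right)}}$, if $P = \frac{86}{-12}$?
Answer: $\frac{52473331}{2514339} \approx 20.87$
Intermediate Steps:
$P = - \frac{43}{6}$ ($P = 86 \left(- \frac{1}{12}\right) = - \frac{43}{6} \approx -7.1667$)
$B{\left(c,l \right)} = 2 c \left(202 + l\right)$
$\frac{29344}{33 - -768} + \frac{16495}{B{\left(P,-129 \right)}} = \frac{29344}{33 - -768} + \frac{16495}{2 \left(- \frac{43}{6}\right) \left(202 - 129\right)} = \frac{29344}{33 + 768} + \frac{16495}{2 \left(- \frac{43}{6}\right) 73} = \frac{29344}{801} + \frac{16495}{- \frac{3139}{3}} = 29344 \cdot \frac{1}{801} + 16495 \left(- \frac{3}{3139}\right) = \frac{29344}{801} - \frac{49485}{3139} = \frac{52473331}{2514339}$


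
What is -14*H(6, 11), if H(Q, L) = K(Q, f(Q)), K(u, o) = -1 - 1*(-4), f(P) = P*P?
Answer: -42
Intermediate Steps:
f(P) = P²
K(u, o) = 3 (K(u, o) = -1 + 4 = 3)
H(Q, L) = 3
-14*H(6, 11) = -14*3 = -42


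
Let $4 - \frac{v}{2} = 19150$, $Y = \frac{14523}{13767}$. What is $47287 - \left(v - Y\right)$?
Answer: $\frac{392726872}{4589} \approx 85580.0$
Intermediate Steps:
$Y = \frac{4841}{4589}$ ($Y = 14523 \cdot \frac{1}{13767} = \frac{4841}{4589} \approx 1.0549$)
$v = -38292$ ($v = 8 - 38300 = -38292$)
$47287 - \left(v - Y\right) = 47287 - \left(-38292 - \frac{4841}{4589}\right) = 47287 - - \frac{175726829}{4589} = 47287 + \frac{175726829}{4589} = \frac{392726872}{4589}$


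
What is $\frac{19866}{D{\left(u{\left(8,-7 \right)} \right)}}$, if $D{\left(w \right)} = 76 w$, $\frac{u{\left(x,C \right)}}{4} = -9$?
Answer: $- \frac{3311}{456} \approx -7.261$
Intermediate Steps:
$u{\left(x,C \right)} = -36$ ($u{\left(x,C \right)} = 4 \left(-9\right) = -36$)
$\frac{19866}{D{\left(u{\left(8,-7 \right)} \right)}} = \frac{19866}{76 \left(-36\right)} = \frac{19866}{-2736} = 19866 \left(- \frac{1}{2736}\right) = - \frac{3311}{456}$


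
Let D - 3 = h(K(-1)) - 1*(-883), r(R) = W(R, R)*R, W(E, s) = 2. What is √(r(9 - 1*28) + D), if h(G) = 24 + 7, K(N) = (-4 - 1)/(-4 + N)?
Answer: √879 ≈ 29.648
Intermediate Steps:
K(N) = -5/(-4 + N)
h(G) = 31
r(R) = 2*R
D = 917 (D = 3 + (31 - 1*(-883)) = 3 + (31 + 883) = 3 + 914 = 917)
√(r(9 - 1*28) + D) = √(2*(9 - 1*28) + 917) = √(2*(9 - 28) + 917) = √(2*(-19) + 917) = √(-38 + 917) = √879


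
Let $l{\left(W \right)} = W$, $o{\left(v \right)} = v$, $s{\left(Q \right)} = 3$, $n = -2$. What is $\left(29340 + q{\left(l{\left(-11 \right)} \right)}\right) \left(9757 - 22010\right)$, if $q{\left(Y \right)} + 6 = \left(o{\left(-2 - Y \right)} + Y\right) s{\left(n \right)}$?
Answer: $-359355984$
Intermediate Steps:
$q{\left(Y \right)} = -12$ ($q{\left(Y \right)} = -6 + \left(\left(-2 - Y\right) + Y\right) 3 = -6 - 6 = -12$)
$\left(29340 + q{\left(l{\left(-11 \right)} \right)}\right) \left(9757 - 22010\right) = \left(29340 - 12\right) \left(9757 - 22010\right) = 29328 \left(-12253\right) = -359355984$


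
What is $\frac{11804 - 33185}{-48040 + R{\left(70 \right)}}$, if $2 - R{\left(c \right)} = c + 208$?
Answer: $\frac{21381}{48316} \approx 0.44252$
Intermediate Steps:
$R{\left(c \right)} = -206 - c$ ($R{\left(c \right)} = 2 - \left(c + 208\right) = 2 - \left(208 + c\right) = -206 - c$)
$\frac{11804 - 33185}{-48040 + R{\left(70 \right)}} = \frac{11804 - 33185}{-48040 - 276} = - \frac{21381}{-48040 - 276} = - \frac{21381}{-48316} = \left(-21381\right) \left(- \frac{1}{48316}\right) = \frac{21381}{48316}$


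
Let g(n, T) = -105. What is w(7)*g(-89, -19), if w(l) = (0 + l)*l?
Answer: -5145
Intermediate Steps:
w(l) = l² (w(l) = l*l = l²)
w(7)*g(-89, -19) = 7²*(-105) = 49*(-105) = -5145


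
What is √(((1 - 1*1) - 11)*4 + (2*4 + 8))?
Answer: 2*I*√7 ≈ 5.2915*I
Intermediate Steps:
√(((1 - 1*1) - 11)*4 + (2*4 + 8)) = √(((1 - 1) - 11)*4 + (8 + 8)) = √((0 - 11)*4 + 16) = √(-11*4 + 16) = √(-44 + 16) = √(-28) = 2*I*√7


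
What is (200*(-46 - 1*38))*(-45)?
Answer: 756000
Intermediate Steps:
(200*(-46 - 1*38))*(-45) = (200*(-46 - 38))*(-45) = (200*(-84))*(-45) = -16800*(-45) = 756000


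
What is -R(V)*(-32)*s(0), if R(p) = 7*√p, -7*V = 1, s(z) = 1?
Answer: 32*I*√7 ≈ 84.664*I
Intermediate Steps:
V = -⅐ (V = -⅐*1 = -⅐ ≈ -0.14286)
-R(V)*(-32)*s(0) = -(7*√(-⅐))*(-32) = -(7*(I*√7/7))*(-32) = -(I*√7)*(-32) = -(-32*I*√7) = -(-32)*I*√7 = 32*I*√7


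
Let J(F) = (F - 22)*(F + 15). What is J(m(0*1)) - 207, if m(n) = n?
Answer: -537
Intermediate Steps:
J(F) = (-22 + F)*(15 + F)
J(m(0*1)) - 207 = (-330 + (0*1)**2 - 0) - 207 = (-330 + 0**2 - 7*0) - 207 = (-330 + 0 + 0) - 207 = -330 - 207 = -537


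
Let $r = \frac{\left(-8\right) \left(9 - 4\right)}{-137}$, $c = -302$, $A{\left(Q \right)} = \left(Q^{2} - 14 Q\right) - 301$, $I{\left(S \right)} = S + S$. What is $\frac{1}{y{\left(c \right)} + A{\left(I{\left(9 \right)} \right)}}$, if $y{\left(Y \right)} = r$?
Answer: $- \frac{137}{31333} \approx -0.0043724$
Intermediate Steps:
$I{\left(S \right)} = 2 S$
$A{\left(Q \right)} = -301 + Q^{2} - 14 Q$
$r = \frac{40}{137}$ ($r = \left(-8\right) 5 \left(- \frac{1}{137}\right) = \left(-40\right) \left(- \frac{1}{137}\right) = \frac{40}{137} \approx 0.29197$)
$y{\left(Y \right)} = \frac{40}{137}$
$\frac{1}{y{\left(c \right)} + A{\left(I{\left(9 \right)} \right)}} = \frac{1}{\frac{40}{137} - \left(301 - 324 + 14 \cdot 2 \cdot 9\right)} = \frac{1}{\frac{40}{137} - \left(553 - 324\right)} = \frac{1}{\frac{40}{137} - 229} = \frac{1}{- \frac{31333}{137}} = - \frac{137}{31333}$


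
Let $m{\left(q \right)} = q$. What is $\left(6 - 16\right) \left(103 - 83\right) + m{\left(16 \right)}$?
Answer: $-184$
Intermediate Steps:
$\left(6 - 16\right) \left(103 - 83\right) + m{\left(16 \right)} = \left(6 - 16\right) \left(103 - 83\right) + 16 = \left(6 - 16\right) 20 + 16 = \left(-10\right) 20 + 16 = -200 + 16 = -184$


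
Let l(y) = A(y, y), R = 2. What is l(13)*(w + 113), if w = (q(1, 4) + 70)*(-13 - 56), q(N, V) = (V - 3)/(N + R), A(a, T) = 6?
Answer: -28440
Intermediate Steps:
l(y) = 6
q(N, V) = (-3 + V)/(2 + N) (q(N, V) = (V - 3)/(N + 2) = (-3 + V)/(2 + N))
w = -4853 (w = ((-3 + 4)/(2 + 1) + 70)*(-13 - 56) = (1/3 + 70)*(-69) = ((⅓)*1 + 70)*(-69) = (⅓ + 70)*(-69) = (211/3)*(-69) = -4853)
l(13)*(w + 113) = 6*(-4853 + 113) = 6*(-4740) = -28440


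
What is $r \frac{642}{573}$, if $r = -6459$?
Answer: $- \frac{1382226}{191} \approx -7236.8$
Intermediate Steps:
$r \frac{642}{573} = - 6459 \cdot \frac{642}{573} = - 6459 \cdot 642 \cdot \frac{1}{573} = \left(-6459\right) \frac{214}{191} = - \frac{1382226}{191}$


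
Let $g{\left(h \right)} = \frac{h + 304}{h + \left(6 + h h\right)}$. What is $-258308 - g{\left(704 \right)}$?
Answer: $- \frac{21367496236}{82721} \approx -2.5831 \cdot 10^{5}$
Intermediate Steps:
$g{\left(h \right)} = \frac{304 + h}{6 + h + h^{2}}$ ($g{\left(h \right)} = \frac{304 + h}{h + \left(6 + h^{2}\right)} = \frac{304 + h}{6 + h + h^{2}}$)
$-258308 - g{\left(704 \right)} = -258308 - \frac{304 + 704}{6 + 704 + 704^{2}} = -258308 - \frac{1}{6 + 704 + 495616} \cdot 1008 = -258308 - \frac{1}{496326} \cdot 1008 = -258308 - \frac{168}{82721} = - \frac{21367496236}{82721}$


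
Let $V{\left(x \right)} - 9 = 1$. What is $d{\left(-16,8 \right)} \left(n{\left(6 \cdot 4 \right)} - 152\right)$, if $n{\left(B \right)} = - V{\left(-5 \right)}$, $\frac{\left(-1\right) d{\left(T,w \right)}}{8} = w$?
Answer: $10368$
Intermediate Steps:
$V{\left(x \right)} = 10$ ($V{\left(x \right)} = 9 + 1 = 10$)
$d{\left(T,w \right)} = - 8 w$
$n{\left(B \right)} = -10$ ($n{\left(B \right)} = \left(-1\right) 10 = -10$)
$d{\left(-16,8 \right)} \left(n{\left(6 \cdot 4 \right)} - 152\right) = \left(-8\right) 8 \left(-10 - 152\right) = \left(-64\right) \left(-162\right) = 10368$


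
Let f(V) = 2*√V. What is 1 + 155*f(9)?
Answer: 931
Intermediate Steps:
1 + 155*f(9) = 1 + 155*(2*√9) = 1 + 155*(2*3) = 1 + 155*6 = 1 + 930 = 931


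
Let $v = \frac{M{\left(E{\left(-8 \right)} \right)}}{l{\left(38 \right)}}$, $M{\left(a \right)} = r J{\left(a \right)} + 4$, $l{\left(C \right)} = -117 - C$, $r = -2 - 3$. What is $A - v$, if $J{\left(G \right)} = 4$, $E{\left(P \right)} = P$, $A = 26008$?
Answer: $\frac{4031224}{155} \approx 26008.0$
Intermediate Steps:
$r = -5$ ($r = -2 - 3 = -5$)
$M{\left(a \right)} = -16$ ($M{\left(a \right)} = \left(-5\right) 4 + 4 = -20 + 4 = -16$)
$v = \frac{16}{155}$ ($v = - \frac{16}{-117 - 38} = - \frac{16}{-155} = \left(-16\right) \left(- \frac{1}{155}\right) = \frac{16}{155} \approx 0.10323$)
$A - v = 26008 - \frac{16}{155} = \frac{4031224}{155}$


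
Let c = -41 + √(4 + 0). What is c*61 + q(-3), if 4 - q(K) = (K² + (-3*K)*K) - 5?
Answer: -2352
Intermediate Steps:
q(K) = 9 + 2*K² (q(K) = 4 - ((K² + (-3*K)*K) - 5) = 4 - ((K² - 3*K²) - 5) = 4 - (-2*K² - 5) = 4 - (-5 - 2*K²) = 4 + (5 + 2*K²) = 9 + 2*K²)
c = -39 (c = -41 + √4 = -41 + 2 = -39)
c*61 + q(-3) = -39*61 + (9 + 2*(-3)²) = -2379 + (9 + 2*9) = -2379 + (9 + 18) = -2379 + 27 = -2352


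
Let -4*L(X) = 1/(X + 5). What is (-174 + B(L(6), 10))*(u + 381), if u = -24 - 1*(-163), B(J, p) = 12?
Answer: -84240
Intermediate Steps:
L(X) = -1/(4*(5 + X)) (L(X) = -1/(4*(X + 5)) = -1/(4*(5 + X)))
u = 139 (u = -24 + 163 = 139)
(-174 + B(L(6), 10))*(u + 381) = (-174 + 12)*(139 + 381) = -162*520 = -84240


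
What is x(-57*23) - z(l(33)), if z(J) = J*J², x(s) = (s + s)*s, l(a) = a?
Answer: 3401505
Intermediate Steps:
x(s) = 2*s² (x(s) = (2*s)*s = 2*s²)
z(J) = J³
x(-57*23) - z(l(33)) = 2*(-57*23)² - 1*33³ = 2*(-1311)² - 1*35937 = 2*1718721 - 35937 = 3437442 - 35937 = 3401505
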